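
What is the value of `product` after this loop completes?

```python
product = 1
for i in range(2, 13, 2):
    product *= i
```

Product of even numbers 2 to 12
`product` takes the values: 1 → 2 → 8 → 48 → 384 → 3840 → 46080

Answer: 46080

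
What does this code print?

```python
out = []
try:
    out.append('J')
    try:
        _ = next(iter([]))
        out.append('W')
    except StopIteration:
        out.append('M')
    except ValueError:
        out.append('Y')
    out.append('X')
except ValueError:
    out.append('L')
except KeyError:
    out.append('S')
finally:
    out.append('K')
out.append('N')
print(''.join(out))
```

Execution trace: 'J' (try body) → 'M' (inner except StopIteration) → 'X' (try body, no exception) → 'K' (finally) → 'N' (after the try/except). Output: JMXKN

Answer: JMXKN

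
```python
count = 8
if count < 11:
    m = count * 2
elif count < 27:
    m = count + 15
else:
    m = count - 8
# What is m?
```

Trace:
`count = 8` → count = 8
`if count < 11: ...` → count < 11 is True → m = 16
So m = 16

Answer: 16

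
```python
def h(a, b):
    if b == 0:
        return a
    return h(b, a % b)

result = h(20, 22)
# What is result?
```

h(20, 22) -> h(22, 20) -> h(20, 2) -> h(2, 0) -> 2

Answer: 2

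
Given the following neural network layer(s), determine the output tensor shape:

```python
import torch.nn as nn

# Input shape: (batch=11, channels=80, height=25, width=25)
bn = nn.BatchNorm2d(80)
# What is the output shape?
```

Input: (11, 80, 25, 25) -> Output: (11, 80, 25, 25)

Answer: (11, 80, 25, 25)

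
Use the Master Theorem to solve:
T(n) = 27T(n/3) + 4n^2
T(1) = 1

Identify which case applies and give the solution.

a=27, b=3, f(n)=4n^2. log_3(27) = 3. Since c=2 < 3, Case 1 applies: T(n) = Θ(n^log_b(a)) = O(n^3).

Answer: O(n^3) - Case 1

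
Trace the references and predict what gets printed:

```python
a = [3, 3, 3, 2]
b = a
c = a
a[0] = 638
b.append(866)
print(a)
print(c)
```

Key concept: multiple aliases.
Step by step:
`a = [3, 3, 3, 2]` → a = [3, 3, 3, 2]
`b = a` → b = [3, 3, 3, 2] (same object as a)
`c = a` → c = [3, 3, 3, 2] (same object as a, b)
`a[0] = 638` → a = [638, 3, 3, 2] (same object as b, c); b = [638, 3, 3, 2] (same object as a, c); c = [638, 3, 3, 2] (same object as a, b)
`b.append(866)` → a = [638, 3, 3, 2, 866] (same object as b, c); b = [638, 3, 3, 2, 866] (same object as a, c); c = [638, 3, 3, 2, 866] (same object as a, b)
`print(a)` → prints [638, 3, 3, 2, 866]
`print(c)` → prints [638, 3, 3, 2, 866]

Answer:
[638, 3, 3, 2, 866]
[638, 3, 3, 2, 866]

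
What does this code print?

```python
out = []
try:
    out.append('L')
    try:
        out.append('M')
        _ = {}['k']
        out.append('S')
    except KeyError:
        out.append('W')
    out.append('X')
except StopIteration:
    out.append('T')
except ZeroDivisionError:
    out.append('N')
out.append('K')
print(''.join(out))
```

Execution trace: 'L' (try body) → 'M' (inner try body) → 'W' (inner except KeyError) → 'X' (try body, no exception) → 'K' (after the try/except). Output: LMWXK

Answer: LMWXK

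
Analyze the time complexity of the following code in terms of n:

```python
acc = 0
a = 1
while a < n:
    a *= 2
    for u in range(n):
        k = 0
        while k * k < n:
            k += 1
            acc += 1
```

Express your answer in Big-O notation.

Each loop level contributes: log n × n × √n. Multiplying the contributions gives O(n√n log n).

Answer: O(n√n log n)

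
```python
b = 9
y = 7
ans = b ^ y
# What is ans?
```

Trace:
`b = 9` → b = 9
`y = 7` → y = 7
`ans = b ^ y` → ans = 14
So ans = 14

Answer: 14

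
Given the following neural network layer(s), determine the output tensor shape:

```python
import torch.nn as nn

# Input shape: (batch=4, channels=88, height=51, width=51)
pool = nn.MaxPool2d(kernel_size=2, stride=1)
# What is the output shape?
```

Input: (4, 88, 51, 51) -> Output: (4, 88, 50, 50)

Answer: (4, 88, 50, 50)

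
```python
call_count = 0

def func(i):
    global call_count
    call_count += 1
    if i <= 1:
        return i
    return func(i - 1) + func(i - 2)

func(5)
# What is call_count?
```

Calls(i) = 1 + Calls(i-1) + Calls(i-2); Calls(0)=Calls(1)=1. For i=5 this gives 15.

Answer: 15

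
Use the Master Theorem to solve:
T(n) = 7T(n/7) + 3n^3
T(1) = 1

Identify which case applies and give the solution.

a=7, b=7, f(n)=3n^3. log_7(7) = 1. Since c=3 > 1 and the regularity condition holds (7(n/7)^3 = (7/7^3)n^3 with 7/7^3 < 1), Case 3 applies: T(n) = Θ(f(n)) = O(n^3).

Answer: O(n^3) - Case 3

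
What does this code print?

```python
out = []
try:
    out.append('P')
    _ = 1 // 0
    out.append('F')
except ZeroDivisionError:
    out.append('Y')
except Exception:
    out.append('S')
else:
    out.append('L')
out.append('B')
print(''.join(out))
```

Execution trace: 'P' (try body) → 'Y' (except ZeroDivisionError) → 'B' (after the try/except). Output: PYB

Answer: PYB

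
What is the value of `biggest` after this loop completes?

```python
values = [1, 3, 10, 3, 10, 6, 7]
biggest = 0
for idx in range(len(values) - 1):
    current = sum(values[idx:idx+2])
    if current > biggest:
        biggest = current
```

Max sum of 2-element window in [1, 3, 10, 3, 10, 6, 7]
`biggest` takes the values: 0 → 4 → 13 → 16

Answer: 16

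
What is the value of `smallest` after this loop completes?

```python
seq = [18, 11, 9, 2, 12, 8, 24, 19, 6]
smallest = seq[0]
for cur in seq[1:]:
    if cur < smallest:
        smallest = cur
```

Minimum of [18, 11, 9, 2, 12, 8, 24, 19, 6]
`smallest` takes the values: 18 → 11 → 9 → 2

Answer: 2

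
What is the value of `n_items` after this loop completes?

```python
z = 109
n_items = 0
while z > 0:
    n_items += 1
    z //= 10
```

Count digits by repeated division by 10
`n_items` takes the values: 0 → 1 → 2 → 3

Answer: 3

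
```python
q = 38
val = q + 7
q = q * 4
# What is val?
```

Trace:
`q = 38` → q = 38
`val = q + 7` → val = 45
`q = q * 4` → q = 152
So val = 45

Answer: 45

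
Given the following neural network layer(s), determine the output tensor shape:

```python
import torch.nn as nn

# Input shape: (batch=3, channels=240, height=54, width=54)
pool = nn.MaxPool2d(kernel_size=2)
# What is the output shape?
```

Input: (3, 240, 54, 54) -> Output: (3, 240, 27, 27)

Answer: (3, 240, 27, 27)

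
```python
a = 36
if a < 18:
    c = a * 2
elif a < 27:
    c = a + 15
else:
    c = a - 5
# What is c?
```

Trace:
`a = 36` → a = 36
`if a < 18: ...` → a < 18 is False, a < 27 is False, take else branch → c = 31
So c = 31

Answer: 31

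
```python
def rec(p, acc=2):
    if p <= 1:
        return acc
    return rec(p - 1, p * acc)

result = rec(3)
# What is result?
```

Accumulator trace (n, acc): (3, 2) -> (2, 6) -> (1, 12) -> return 12

Answer: 12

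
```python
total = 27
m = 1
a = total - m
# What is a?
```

Trace:
`total = 27` → total = 27
`m = 1` → m = 1
`a = total - m` → a = 26
So a = 26

Answer: 26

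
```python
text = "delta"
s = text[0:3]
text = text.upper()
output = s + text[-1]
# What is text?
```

Trace:
`text = "delta"` → text = 'delta'
`s = text[0:3]` → s = 'del'
`text = text.upper()` → text = 'DELTA'
`output = s + text[-1]` → output = 'delA'
So text = 'DELTA'

Answer: 'DELTA'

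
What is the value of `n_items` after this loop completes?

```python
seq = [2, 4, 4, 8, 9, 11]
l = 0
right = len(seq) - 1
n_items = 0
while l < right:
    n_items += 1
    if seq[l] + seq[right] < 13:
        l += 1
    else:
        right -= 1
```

Steps to find pair summing to 13
`n_items` takes the values: 0 → 1 → 2 → 3 → 4 → 5

Answer: 5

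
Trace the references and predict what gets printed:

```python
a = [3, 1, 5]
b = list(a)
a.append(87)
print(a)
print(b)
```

Key concept: list() constructor creates copy.
Step by step:
`a = [3, 1, 5]` → a = [3, 1, 5]
`b = list(a)` → b = [3, 1, 5]
`a.append(87)` → a = [3, 1, 5, 87]
`print(a)` → prints [3, 1, 5, 87]
`print(b)` → prints [3, 1, 5]

Answer:
[3, 1, 5, 87]
[3, 1, 5]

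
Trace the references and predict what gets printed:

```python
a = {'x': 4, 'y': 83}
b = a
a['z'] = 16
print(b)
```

Key concept: dict aliasing.
Step by step:
`a = {'x': 4, 'y': 83}` → a = {'x': 4, 'y': 83}
`b = a` → b = {'x': 4, 'y': 83} (same object as a)
`a['z'] = 16` → a = {'x': 4, 'y': 83, 'z': 16} (same object as b); b = {'x': 4, 'y': 83, 'z': 16} (same object as a)
`print(b)` → prints {'x': 4, 'y': 83, 'z': 16}

Answer: {'x': 4, 'y': 83, 'z': 16}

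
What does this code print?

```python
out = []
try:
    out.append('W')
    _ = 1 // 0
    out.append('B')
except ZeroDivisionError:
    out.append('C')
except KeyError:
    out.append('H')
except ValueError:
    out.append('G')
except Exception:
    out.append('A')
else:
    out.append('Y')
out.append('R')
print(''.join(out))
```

Execution trace: 'W' (try body) → 'C' (except ZeroDivisionError) → 'R' (after the try/except). Output: WCR

Answer: WCR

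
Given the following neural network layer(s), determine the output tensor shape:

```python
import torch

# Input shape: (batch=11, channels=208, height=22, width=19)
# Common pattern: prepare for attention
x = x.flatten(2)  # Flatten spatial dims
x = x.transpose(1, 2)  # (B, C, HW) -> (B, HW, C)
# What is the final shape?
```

Input: (11, 208, 22, 19) -> after flatten(2): (11, 208, 418) -> Output: (11, 418, 208)

Answer: (11, 418, 208)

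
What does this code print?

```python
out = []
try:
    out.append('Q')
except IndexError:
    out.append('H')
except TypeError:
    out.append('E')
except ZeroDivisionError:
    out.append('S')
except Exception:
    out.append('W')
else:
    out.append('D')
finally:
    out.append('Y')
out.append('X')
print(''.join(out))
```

Execution trace: 'Q' (try body, no exception) → 'D' (else) → 'Y' (finally) → 'X' (after the try/except). Output: QDYX

Answer: QDYX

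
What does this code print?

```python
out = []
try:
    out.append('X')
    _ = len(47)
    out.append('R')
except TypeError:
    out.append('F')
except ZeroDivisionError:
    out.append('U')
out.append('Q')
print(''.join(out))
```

Execution trace: 'X' (try body) → 'F' (except TypeError) → 'Q' (after the try/except). Output: XFQ

Answer: XFQ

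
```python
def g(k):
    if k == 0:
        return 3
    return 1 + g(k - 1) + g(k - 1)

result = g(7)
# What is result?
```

g(k) = 1 + 2·g(k-1), g(0)=3. Closed form: (3+1)·2^7 - 1 = 511.

Answer: 511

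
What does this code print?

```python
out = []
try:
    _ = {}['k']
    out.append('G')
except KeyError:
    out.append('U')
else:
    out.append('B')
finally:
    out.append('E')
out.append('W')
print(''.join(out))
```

Execution trace: 'U' (except KeyError) → 'E' (finally) → 'W' (after the try/except). Output: UEW

Answer: UEW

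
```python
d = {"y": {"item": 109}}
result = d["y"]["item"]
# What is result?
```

Trace:
`d = {"y": {"item": 109}}` → d = {'y': {'item': 109}}
`result = d["y"]["item"]` → result = 109
So result = 109

Answer: 109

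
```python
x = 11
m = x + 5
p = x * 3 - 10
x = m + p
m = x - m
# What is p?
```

Trace:
`x = 11` → x = 11
`m = x + 5` → m = 16
`p = x * 3 - 10` → p = 23
`x = m + p` → x = 39
`m = x - m` → m = 23
So p = 23

Answer: 23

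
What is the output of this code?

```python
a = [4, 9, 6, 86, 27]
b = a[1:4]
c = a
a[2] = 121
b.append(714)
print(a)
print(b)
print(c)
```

Key concept: slice vs alias.
Step by step:
`a = [4, 9, 6, 86, 27]` → a = [4, 9, 6, 86, 27]
`b = a[1:4]` → b = [9, 6, 86]
`c = a` → c = [4, 9, 6, 86, 27] (same object as a)
`a[2] = 121` → a = [4, 9, 121, 86, 27] (same object as c); c = [4, 9, 121, 86, 27] (same object as a)
`b.append(714)` → b = [9, 6, 86, 714]
`print(a)` → prints [4, 9, 121, 86, 27]
`print(b)` → prints [9, 6, 86, 714]
`print(c)` → prints [4, 9, 121, 86, 27]

Answer:
[4, 9, 121, 86, 27]
[9, 6, 86, 714]
[4, 9, 121, 86, 27]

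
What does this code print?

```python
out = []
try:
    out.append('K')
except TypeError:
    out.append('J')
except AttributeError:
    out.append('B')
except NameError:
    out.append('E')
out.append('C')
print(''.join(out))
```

Execution trace: 'K' (try body, no exception) → 'C' (after the try/except). Output: KC

Answer: KC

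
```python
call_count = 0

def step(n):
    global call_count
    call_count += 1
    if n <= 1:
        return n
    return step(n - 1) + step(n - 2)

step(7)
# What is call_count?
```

Calls(n) = 1 + Calls(n-1) + Calls(n-2); Calls(0)=Calls(1)=1. For n=7 this gives 41.

Answer: 41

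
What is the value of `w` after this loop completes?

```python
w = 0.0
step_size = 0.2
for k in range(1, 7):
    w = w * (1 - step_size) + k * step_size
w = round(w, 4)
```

Moving average with lr=0.2
`w` takes the values: 0.0 → 0.2 → 0.56 → 1.048 → 1.6384 → 2.31072 → 3.048576 → 3.0486

Answer: 3.0486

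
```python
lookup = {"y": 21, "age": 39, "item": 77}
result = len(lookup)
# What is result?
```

Trace:
`lookup = {"y": 21, "age": 39, "item": 77}` → lookup = {'y': 21, 'age': 39, 'item': 77}
`result = len(lookup)` → result = 3
So result = 3

Answer: 3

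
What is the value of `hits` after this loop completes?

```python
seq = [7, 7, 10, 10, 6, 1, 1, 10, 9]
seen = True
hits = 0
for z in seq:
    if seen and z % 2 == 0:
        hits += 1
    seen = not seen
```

Count even values at even positions
`hits` takes the values: 0 → 1 → 2

Answer: 2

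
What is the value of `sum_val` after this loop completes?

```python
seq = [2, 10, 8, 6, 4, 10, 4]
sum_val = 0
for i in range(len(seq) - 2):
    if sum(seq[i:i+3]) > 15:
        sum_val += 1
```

Count windows with sum > 15
`sum_val` takes the values: 0 → 1 → 2 → 3 → 4 → 5

Answer: 5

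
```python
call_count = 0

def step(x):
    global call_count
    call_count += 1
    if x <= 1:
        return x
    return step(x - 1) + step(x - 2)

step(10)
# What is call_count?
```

Calls(x) = 1 + Calls(x-1) + Calls(x-2); Calls(0)=Calls(1)=1. For x=10 this gives 177.

Answer: 177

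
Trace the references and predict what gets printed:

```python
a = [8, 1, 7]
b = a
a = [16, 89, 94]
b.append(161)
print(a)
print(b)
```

Key concept: rebinding vs mutation: a is rebound to a new list, b still points at the original.
Step by step:
`a = [8, 1, 7]` → a = [8, 1, 7]
`b = a` → b = [8, 1, 7] (same object as a)
`a = [16, 89, 94]` → a = [16, 89, 94]
`b.append(161)` → b = [8, 1, 7, 161]
`print(a)` → prints [16, 89, 94]
`print(b)` → prints [8, 1, 7, 161]

Answer:
[16, 89, 94]
[8, 1, 7, 161]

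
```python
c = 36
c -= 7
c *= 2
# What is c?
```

Trace:
`c = 36` → c = 36
`c -= 7` → c = 29
`c *= 2` → c = 58
So c = 58

Answer: 58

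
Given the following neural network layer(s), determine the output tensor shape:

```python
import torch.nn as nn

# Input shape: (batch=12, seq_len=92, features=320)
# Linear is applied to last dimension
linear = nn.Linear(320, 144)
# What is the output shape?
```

Input: (12, 92, 320) -> Output: (12, 92, 144)

Answer: (12, 92, 144)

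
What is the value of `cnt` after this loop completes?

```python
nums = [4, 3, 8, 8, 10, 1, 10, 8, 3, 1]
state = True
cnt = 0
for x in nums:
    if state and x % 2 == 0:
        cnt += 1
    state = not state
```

Count even values at even positions
`cnt` takes the values: 0 → 1 → 2 → 3 → 4

Answer: 4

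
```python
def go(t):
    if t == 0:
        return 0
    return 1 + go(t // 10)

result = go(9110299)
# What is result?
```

Count of digits of 9110299: 7

Answer: 7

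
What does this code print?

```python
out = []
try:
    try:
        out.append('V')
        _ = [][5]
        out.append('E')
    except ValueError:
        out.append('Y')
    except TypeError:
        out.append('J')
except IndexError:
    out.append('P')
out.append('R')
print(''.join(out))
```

Execution trace: 'V' (inner try body) → 'P' (outer except IndexError) → 'R' (after the try/except). Output: VPR

Answer: VPR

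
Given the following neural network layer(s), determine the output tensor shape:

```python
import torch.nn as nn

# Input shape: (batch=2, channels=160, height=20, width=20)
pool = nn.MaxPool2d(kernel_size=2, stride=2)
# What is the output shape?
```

Input: (2, 160, 20, 20) -> Output: (2, 160, 10, 10)

Answer: (2, 160, 10, 10)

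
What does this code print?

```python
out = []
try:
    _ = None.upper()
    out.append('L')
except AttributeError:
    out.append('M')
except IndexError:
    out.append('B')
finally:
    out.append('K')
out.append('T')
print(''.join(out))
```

Execution trace: 'M' (except AttributeError) → 'K' (finally) → 'T' (after the try/except). Output: MKT

Answer: MKT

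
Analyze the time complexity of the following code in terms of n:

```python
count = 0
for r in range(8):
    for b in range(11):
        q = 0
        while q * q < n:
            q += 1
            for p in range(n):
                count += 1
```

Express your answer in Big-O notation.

Each loop level contributes: 1 × 1 × √n × n. Multiplying the contributions gives O(n√n).

Answer: O(n√n)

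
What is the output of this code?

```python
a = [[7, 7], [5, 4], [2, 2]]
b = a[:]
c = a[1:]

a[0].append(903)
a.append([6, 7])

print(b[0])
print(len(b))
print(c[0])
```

Key concept: slice with nested mutation.
Step by step:
`a = [[7, 7], [5, 4], [2, 2]]` → a = [[7, 7], [5, 4], [2, 2]]
`b = a[:]` → b = [[7, 7], [5, 4], [2, 2]]
`c = a[1:]` → c = [[5, 4], [2, 2]]
`a[0].append(903)` → a = [[7, 7, 903], [5, 4], [2, 2]]; b = [[7, 7, 903], [5, 4], [2, 2]]
`a.append([6, 7])` → a = [[7, 7, 903], [5, 4], [2, 2], [6, 7]]
`print(b[0])` → prints [7, 7, 903]
`print(len(b))` → prints 3
`print(c[0])` → prints [5, 4]

Answer:
[7, 7, 903]
3
[5, 4]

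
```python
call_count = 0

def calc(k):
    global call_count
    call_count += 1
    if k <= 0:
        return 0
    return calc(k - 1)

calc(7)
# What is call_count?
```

Linear recursion stepping by 1: 8 calls from k=7 down to ≤0.

Answer: 8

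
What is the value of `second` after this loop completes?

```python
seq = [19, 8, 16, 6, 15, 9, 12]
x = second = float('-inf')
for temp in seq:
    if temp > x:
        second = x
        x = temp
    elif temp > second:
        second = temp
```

Second largest (with repeats) in [19, 8, 16, 6, 15, 9, 12]
`second` takes the values: -inf → 8 → 16

Answer: 16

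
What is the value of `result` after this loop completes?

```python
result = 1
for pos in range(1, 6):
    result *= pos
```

5! = 120
`result` takes the values: 1 → 2 → 6 → 24 → 120

Answer: 120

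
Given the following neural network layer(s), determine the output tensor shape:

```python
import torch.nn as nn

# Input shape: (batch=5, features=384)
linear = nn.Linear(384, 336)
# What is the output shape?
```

Input: (5, 384) -> Output: (5, 336)

Answer: (5, 336)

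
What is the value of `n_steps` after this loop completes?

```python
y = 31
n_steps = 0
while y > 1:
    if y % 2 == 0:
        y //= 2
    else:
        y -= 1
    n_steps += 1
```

Steps to reduce 31 to 1
`n_steps` takes the values: 0 → 1 → 2 → 3 → 4 → 5 → 6 → 7 → 8

Answer: 8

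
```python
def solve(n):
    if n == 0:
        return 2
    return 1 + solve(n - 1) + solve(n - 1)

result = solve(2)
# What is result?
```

solve(n) = 1 + 2·solve(n-1), solve(0)=2. Closed form: (2+1)·2^2 - 1 = 11.

Answer: 11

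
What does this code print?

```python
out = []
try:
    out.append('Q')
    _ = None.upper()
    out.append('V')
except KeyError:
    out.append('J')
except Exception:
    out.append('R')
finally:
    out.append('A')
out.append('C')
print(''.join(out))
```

Execution trace: 'Q' (try body) → 'R' (except Exception) → 'A' (finally) → 'C' (after the try/except). Output: QRAC

Answer: QRAC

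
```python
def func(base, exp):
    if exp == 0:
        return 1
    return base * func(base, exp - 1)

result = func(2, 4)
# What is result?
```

func(2, 4) = 2 * 2 * 2 * 2 = 16

Answer: 16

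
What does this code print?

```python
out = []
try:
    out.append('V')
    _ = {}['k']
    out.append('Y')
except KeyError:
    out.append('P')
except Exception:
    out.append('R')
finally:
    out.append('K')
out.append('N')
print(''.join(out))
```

Execution trace: 'V' (try body) → 'P' (except KeyError) → 'K' (finally) → 'N' (after the try/except). Output: VPKN

Answer: VPKN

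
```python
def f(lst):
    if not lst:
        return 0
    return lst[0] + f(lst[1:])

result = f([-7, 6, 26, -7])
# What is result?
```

(-7) + 6 + 26 + (-7) + 0 = 18

Answer: 18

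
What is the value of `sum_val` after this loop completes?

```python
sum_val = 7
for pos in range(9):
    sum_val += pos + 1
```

Start at 7, add 1 to 9 = 52
`sum_val` takes the values: 7 → 8 → 10 → 13 → 17 → 22 → 28 → 35 → 43 → 52

Answer: 52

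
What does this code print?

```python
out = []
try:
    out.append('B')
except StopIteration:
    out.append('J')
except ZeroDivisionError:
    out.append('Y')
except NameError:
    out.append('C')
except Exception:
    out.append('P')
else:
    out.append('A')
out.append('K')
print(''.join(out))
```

Execution trace: 'B' (try body, no exception) → 'A' (else) → 'K' (after the try/except). Output: BAK

Answer: BAK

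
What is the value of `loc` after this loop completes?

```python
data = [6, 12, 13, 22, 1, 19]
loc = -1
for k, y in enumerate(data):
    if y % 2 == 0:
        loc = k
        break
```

First even number index in [6, 12, 13, 22, 1, 19]
`loc` takes the values: -1 → 0

Answer: 0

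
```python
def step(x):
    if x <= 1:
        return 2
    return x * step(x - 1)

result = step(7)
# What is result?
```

step(7) = 7 * 6 * 5 * 4 * 3 * 2 * 2 = 10080

Answer: 10080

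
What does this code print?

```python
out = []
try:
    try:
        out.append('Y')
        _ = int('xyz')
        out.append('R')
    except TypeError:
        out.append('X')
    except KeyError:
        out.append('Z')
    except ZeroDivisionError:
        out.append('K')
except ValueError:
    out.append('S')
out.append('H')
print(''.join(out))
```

Execution trace: 'Y' (try body) → 'S' (outer except ValueError) → 'H' (after the try/except). Output: YSH

Answer: YSH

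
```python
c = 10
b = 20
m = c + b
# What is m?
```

Trace:
`c = 10` → c = 10
`b = 20` → b = 20
`m = c + b` → m = 30
So m = 30

Answer: 30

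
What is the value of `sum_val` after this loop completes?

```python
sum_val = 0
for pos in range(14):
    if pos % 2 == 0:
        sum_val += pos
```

Sum of even numbers 0 to 13
`sum_val` takes the values: 0 → 2 → 6 → 12 → 20 → 30 → 42

Answer: 42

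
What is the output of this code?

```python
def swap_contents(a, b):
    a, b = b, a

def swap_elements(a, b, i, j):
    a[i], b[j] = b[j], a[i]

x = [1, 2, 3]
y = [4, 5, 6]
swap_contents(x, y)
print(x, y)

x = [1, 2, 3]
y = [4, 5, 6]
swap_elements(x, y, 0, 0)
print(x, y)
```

Key concept: parameter rebinding vs mutation.
Step by step:
`x = [1, 2, 3]` → x = [1, 2, 3]
`y = [4, 5, 6]` → y = [4, 5, 6]
`swap_contents(x, y)` → no visible change to tracked variables
`print(x, y)` → prints [1, 2, 3] [4, 5, 6]
`x = [1, 2, 3]` → x = [1, 2, 3]
`y = [4, 5, 6]` → y = [4, 5, 6]
`swap_elements(x, y, 0, 0)` → x = [4, 2, 3]; y = [1, 5, 6]
`print(x, y)` → prints [4, 2, 3] [1, 5, 6]

Answer:
[1, 2, 3] [4, 5, 6]
[4, 2, 3] [1, 5, 6]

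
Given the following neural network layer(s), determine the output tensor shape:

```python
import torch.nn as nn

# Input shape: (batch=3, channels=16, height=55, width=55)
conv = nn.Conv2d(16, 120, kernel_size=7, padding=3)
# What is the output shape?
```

Input: (3, 16, 55, 55) -> Output: (3, 120, 55, 55)

Answer: (3, 120, 55, 55)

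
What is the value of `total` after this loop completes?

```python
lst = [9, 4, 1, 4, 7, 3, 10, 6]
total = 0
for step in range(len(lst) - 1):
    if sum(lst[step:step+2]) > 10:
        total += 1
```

Count windows with sum > 10
`total` takes the values: 0 → 1 → 2 → 3 → 4

Answer: 4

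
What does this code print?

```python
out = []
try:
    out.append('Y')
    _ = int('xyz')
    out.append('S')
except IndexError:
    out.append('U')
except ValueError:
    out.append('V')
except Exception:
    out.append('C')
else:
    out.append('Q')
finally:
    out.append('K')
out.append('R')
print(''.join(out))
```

Execution trace: 'Y' (try body) → 'V' (except ValueError) → 'K' (finally) → 'R' (after the try/except). Output: YVKR

Answer: YVKR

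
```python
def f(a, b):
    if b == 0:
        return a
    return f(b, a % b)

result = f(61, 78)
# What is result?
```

f(61, 78) -> f(78, 61) -> f(61, 17) -> f(17, 10) -> f(10, 7) -> f(7, 3) -> f(3, 1) -> f(1, 0) -> 1

Answer: 1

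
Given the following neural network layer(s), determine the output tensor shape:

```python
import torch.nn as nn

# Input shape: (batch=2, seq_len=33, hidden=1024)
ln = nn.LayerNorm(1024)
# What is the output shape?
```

Input: (2, 33, 1024) -> Output: (2, 33, 1024)

Answer: (2, 33, 1024)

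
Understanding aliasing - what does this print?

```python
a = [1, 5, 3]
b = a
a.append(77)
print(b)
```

Key concept: basic list aliasing.
Step by step:
`a = [1, 5, 3]` → a = [1, 5, 3]
`b = a` → b = [1, 5, 3] (same object as a)
`a.append(77)` → a = [1, 5, 3, 77] (same object as b); b = [1, 5, 3, 77] (same object as a)
`print(b)` → prints [1, 5, 3, 77]

Answer: [1, 5, 3, 77]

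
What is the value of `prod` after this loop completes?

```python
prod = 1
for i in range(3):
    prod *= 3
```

3^3 = 27
`prod` takes the values: 1 → 3 → 9 → 27

Answer: 27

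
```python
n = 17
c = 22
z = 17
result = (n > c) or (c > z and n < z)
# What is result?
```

Trace:
`n = 17` → n = 17
`c = 22` → c = 22
`z = 17` → z = 17
`result = (n > c) or (c > z and n < z)` → result = False
So result = False

Answer: False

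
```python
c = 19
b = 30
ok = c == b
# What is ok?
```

Trace:
`c = 19` → c = 19
`b = 30` → b = 30
`ok = c == b` → ok = False
So ok = False

Answer: False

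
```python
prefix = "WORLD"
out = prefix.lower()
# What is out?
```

Trace:
`prefix = "WORLD"` → prefix = 'WORLD'
`out = prefix.lower()` → out = 'world'
So out = 'world'

Answer: 'world'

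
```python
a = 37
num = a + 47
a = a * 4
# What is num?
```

Trace:
`a = 37` → a = 37
`num = a + 47` → num = 84
`a = a * 4` → a = 148
So num = 84

Answer: 84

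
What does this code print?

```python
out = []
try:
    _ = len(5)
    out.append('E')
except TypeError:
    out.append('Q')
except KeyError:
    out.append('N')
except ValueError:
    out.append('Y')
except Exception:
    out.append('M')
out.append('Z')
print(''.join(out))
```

Execution trace: 'Q' (except TypeError) → 'Z' (after the try/except). Output: QZ

Answer: QZ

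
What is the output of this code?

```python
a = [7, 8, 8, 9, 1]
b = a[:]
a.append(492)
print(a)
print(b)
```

Key concept: slice [:] creates copy.
Step by step:
`a = [7, 8, 8, 9, 1]` → a = [7, 8, 8, 9, 1]
`b = a[:]` → b = [7, 8, 8, 9, 1]
`a.append(492)` → a = [7, 8, 8, 9, 1, 492]
`print(a)` → prints [7, 8, 8, 9, 1, 492]
`print(b)` → prints [7, 8, 8, 9, 1]

Answer:
[7, 8, 8, 9, 1, 492]
[7, 8, 8, 9, 1]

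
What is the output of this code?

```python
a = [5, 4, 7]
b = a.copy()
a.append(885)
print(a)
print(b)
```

Key concept: list.copy() creates independent copy.
Step by step:
`a = [5, 4, 7]` → a = [5, 4, 7]
`b = a.copy()` → b = [5, 4, 7]
`a.append(885)` → a = [5, 4, 7, 885]
`print(a)` → prints [5, 4, 7, 885]
`print(b)` → prints [5, 4, 7]

Answer:
[5, 4, 7, 885]
[5, 4, 7]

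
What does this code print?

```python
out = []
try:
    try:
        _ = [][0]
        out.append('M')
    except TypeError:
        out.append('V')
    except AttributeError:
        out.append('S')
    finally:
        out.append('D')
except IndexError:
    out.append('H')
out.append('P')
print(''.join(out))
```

Execution trace: 'D' (inner finally) → 'H' (outer except IndexError) → 'P' (after the try/except). Output: DHP

Answer: DHP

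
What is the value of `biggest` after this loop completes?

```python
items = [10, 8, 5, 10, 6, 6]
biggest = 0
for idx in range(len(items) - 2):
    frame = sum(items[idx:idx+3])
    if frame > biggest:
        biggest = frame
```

Max sum of 3-element window in [10, 8, 5, 10, 6, 6]
`biggest` takes the values: 0 → 23

Answer: 23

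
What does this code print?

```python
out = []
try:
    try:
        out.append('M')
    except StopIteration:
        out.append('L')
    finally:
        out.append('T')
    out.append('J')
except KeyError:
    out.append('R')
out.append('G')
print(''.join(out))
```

Execution trace: 'M' (inner try body, no exception) → 'T' (inner finally) → 'J' (try body, no exception) → 'G' (after the try/except). Output: MTJG

Answer: MTJG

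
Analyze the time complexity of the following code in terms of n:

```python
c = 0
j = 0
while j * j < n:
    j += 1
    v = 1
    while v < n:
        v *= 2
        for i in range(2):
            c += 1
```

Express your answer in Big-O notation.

Each loop level contributes: √n × log n × 1. Multiplying the contributions gives O(√n log n).

Answer: O(√n log n)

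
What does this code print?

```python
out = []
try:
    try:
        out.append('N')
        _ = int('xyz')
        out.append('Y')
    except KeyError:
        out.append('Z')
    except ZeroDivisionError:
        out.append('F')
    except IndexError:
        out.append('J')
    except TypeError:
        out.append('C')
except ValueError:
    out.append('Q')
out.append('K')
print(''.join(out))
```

Execution trace: 'N' (try body) → 'Q' (outer except ValueError) → 'K' (after the try/except). Output: NQK

Answer: NQK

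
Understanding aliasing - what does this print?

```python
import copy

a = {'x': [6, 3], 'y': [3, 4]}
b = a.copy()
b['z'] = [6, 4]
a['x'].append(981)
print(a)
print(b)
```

Key concept: shallow copy of dict with mutable values.
Step by step:
`a = {'x': [6, 3], 'y': [3, 4]}` → a = {'x': [6, 3], 'y': [3, 4]}
`b = a.copy()` → b = {'x': [6, 3], 'y': [3, 4]}
`b['z'] = [6, 4]` → b = {'x': [6, 3], 'y': [3, 4], 'z': [6, 4]}
`a['x'].append(981)` → a = {'x': [6, 3, 981], 'y': [3, 4]}; b = {'x': [6, 3, 981], 'y': [3, 4], 'z': [6, 4]}
`print(a)` → prints {'x': [6, 3, 981], 'y': [3, 4]}
`print(b)` → prints {'x': [6, 3, 981], 'y': [3, 4], 'z': [6, 4]}

Answer:
{'x': [6, 3, 981], 'y': [3, 4]}
{'x': [6, 3, 981], 'y': [3, 4], 'z': [6, 4]}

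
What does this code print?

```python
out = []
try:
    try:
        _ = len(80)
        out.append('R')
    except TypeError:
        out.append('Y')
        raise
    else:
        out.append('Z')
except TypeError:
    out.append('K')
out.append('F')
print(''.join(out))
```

Execution trace: 'Y' (inner except TypeError) → 'K' (outer except TypeError) → 'F' (after the try/except). Output: YKF

Answer: YKF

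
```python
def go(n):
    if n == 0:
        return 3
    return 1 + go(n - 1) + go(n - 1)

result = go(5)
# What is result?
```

go(n) = 1 + 2·go(n-1), go(0)=3. Closed form: (3+1)·2^5 - 1 = 127.

Answer: 127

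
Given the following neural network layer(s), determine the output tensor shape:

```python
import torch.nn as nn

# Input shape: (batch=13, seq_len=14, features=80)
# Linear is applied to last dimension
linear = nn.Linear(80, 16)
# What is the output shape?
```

Input: (13, 14, 80) -> Output: (13, 14, 16)

Answer: (13, 14, 16)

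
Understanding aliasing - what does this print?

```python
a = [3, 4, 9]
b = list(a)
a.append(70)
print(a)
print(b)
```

Key concept: list() constructor creates copy.
Step by step:
`a = [3, 4, 9]` → a = [3, 4, 9]
`b = list(a)` → b = [3, 4, 9]
`a.append(70)` → a = [3, 4, 9, 70]
`print(a)` → prints [3, 4, 9, 70]
`print(b)` → prints [3, 4, 9]

Answer:
[3, 4, 9, 70]
[3, 4, 9]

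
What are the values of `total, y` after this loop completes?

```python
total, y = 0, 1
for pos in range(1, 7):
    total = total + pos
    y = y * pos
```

Sum and factorial of 1 to 6
`total, y` takes the values: (0, 1) → (1, 1) → (3, 1) → (3, 2) → (6, 2) → (6, 6) → (10, 6) → (10, 24) → (15, 24) → (15, 120) → (21, 120) → (21, 720)

Answer: 21, 720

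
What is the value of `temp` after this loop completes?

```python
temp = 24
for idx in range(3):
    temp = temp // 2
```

Halve 3 times: 24 // 2^3 = 3
`temp` takes the values: 24 → 12 → 6 → 3

Answer: 3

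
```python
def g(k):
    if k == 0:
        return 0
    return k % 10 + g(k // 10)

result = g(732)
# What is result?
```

Sum of digits of 732: 2 + 3 + 7 = 12

Answer: 12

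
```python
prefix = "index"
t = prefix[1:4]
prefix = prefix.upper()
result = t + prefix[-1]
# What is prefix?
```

Trace:
`prefix = "index"` → prefix = 'index'
`t = prefix[1:4]` → t = 'nde'
`prefix = prefix.upper()` → prefix = 'INDEX'
`result = t + prefix[-1]` → result = 'ndeX'
So prefix = 'INDEX'

Answer: 'INDEX'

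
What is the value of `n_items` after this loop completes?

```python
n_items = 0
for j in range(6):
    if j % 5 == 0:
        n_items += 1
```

Count numbers divisible by 5 in range(6)
`n_items` takes the values: 0 → 1 → 2

Answer: 2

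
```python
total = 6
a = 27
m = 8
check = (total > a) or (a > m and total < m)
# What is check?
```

Trace:
`total = 6` → total = 6
`a = 27` → a = 27
`m = 8` → m = 8
`check = (total > a) or (a > m and total < m)` → check = True
So check = True

Answer: True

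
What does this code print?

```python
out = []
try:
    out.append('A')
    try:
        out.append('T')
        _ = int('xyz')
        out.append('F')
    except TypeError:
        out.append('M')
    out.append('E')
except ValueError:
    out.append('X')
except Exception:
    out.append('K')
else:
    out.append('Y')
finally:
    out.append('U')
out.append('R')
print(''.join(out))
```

Execution trace: 'A' (try body) → 'T' (inner try body) → 'X' (except ValueError) → 'U' (finally) → 'R' (after the try/except). Output: ATXUR

Answer: ATXUR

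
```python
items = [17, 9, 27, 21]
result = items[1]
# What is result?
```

Trace:
`items = [17, 9, 27, 21]` → items = [17, 9, 27, 21]
`result = items[1]` → result = 9
So result = 9

Answer: 9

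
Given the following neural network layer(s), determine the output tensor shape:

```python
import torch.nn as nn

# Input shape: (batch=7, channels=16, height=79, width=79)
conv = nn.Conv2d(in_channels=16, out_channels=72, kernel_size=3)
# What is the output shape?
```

Input: (7, 16, 79, 79) -> Output: (7, 72, 77, 77)

Answer: (7, 72, 77, 77)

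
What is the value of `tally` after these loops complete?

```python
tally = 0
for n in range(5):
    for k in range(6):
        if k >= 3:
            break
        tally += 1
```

Inner breaks at 3, outer runs 5 times
`tally` takes the values: 0 → 1 → 2 → 3 → 4 → 5 → 6 → 7 → 8 → 9 → 10 → 11 → 12 → 13 → 14 → 15

Answer: 15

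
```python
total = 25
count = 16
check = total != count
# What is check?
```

Trace:
`total = 25` → total = 25
`count = 16` → count = 16
`check = total != count` → check = True
So check = True

Answer: True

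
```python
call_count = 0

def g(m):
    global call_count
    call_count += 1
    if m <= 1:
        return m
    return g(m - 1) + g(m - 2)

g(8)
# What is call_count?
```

Calls(m) = 1 + Calls(m-1) + Calls(m-2); Calls(0)=Calls(1)=1. For m=8 this gives 67.

Answer: 67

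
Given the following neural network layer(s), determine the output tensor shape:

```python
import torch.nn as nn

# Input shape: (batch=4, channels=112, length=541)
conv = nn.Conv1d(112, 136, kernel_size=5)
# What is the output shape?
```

Input: (4, 112, 541) -> Output: (4, 136, 537)

Answer: (4, 136, 537)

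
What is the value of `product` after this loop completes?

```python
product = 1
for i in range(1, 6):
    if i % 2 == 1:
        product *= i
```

Product of odd numbers 1 to 5
`product` takes the values: 1 → 3 → 15

Answer: 15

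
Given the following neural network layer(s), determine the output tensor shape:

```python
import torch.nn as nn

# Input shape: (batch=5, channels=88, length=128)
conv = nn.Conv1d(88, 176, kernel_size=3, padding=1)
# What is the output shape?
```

Input: (5, 88, 128) -> Output: (5, 176, 128)

Answer: (5, 176, 128)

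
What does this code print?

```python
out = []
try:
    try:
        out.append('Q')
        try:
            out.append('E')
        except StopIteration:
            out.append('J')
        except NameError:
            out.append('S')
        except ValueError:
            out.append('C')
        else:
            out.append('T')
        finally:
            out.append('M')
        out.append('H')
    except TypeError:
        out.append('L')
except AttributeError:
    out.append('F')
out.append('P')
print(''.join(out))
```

Execution trace: 'Q' (try body) → 'E' (inner try body, no exception) → 'T' (inner else) → 'M' (inner finally) → 'H' (try body, no exception) → 'P' (after the try/except). Output: QETMHP

Answer: QETMHP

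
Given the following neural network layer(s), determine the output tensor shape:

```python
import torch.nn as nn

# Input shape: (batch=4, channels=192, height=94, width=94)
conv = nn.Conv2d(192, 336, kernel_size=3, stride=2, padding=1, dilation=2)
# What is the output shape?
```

Input: (4, 192, 94, 94) -> Output: (4, 336, 46, 46)

Answer: (4, 336, 46, 46)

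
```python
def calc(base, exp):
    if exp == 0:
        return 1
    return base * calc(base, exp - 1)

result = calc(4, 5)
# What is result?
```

calc(4, 5) = 4 * 4 * 4 * 4 * 4 = 1024

Answer: 1024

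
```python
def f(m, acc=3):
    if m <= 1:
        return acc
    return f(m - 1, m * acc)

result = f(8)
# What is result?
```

Accumulator trace (n, acc): (8, 3) -> (7, 24) -> (6, 168) -> (5, 1008) -> (4, 5040) -> (3, 20160) -> (2, 60480) -> (1, 120960) -> return 120960

Answer: 120960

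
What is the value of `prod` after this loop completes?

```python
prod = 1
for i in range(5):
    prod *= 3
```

3^5 = 243
`prod` takes the values: 1 → 3 → 9 → 27 → 81 → 243

Answer: 243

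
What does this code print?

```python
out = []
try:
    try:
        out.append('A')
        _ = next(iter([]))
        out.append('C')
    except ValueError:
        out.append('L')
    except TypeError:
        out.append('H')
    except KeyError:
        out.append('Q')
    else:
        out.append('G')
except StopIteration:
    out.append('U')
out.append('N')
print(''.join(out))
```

Execution trace: 'A' (inner try body) → 'U' (outer except StopIteration) → 'N' (after the try/except). Output: AUN

Answer: AUN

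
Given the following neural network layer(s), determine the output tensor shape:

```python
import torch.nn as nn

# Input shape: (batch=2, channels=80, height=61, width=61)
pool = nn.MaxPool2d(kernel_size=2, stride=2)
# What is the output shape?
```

Input: (2, 80, 61, 61) -> Output: (2, 80, 30, 30)

Answer: (2, 80, 30, 30)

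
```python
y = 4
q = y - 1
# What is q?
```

Trace:
`y = 4` → y = 4
`q = y - 1` → q = 3
So q = 3

Answer: 3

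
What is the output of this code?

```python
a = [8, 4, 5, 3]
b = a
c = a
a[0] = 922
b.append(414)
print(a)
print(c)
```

Key concept: multiple aliases.
Step by step:
`a = [8, 4, 5, 3]` → a = [8, 4, 5, 3]
`b = a` → b = [8, 4, 5, 3] (same object as a)
`c = a` → c = [8, 4, 5, 3] (same object as a, b)
`a[0] = 922` → a = [922, 4, 5, 3] (same object as b, c); b = [922, 4, 5, 3] (same object as a, c); c = [922, 4, 5, 3] (same object as a, b)
`b.append(414)` → a = [922, 4, 5, 3, 414] (same object as b, c); b = [922, 4, 5, 3, 414] (same object as a, c); c = [922, 4, 5, 3, 414] (same object as a, b)
`print(a)` → prints [922, 4, 5, 3, 414]
`print(c)` → prints [922, 4, 5, 3, 414]

Answer:
[922, 4, 5, 3, 414]
[922, 4, 5, 3, 414]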